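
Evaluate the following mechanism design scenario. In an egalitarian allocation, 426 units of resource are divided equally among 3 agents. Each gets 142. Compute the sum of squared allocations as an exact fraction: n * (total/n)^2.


Step 1: Each agent's share = 426/3 = 142
Step 2: Square of each share = (142)^2 = 20164
Step 3: Sum of squares = 3 * 20164 = 60492

60492


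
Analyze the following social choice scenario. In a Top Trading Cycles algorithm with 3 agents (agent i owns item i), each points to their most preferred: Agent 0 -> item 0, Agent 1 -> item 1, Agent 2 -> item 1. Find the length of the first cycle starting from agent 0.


Step 1: Trace the pointer graph from agent 0: 0 -> 0
Step 2: A cycle is detected when we revisit agent 0
Step 3: The cycle is: 0 -> 0
Step 4: Cycle length = 1

1


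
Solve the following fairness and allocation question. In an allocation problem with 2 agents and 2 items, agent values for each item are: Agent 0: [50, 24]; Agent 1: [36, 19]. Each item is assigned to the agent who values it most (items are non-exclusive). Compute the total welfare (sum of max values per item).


Step 1: For each item, find the maximum value among all agents.
Step 2: Item 0 -> Agent 0 (value 50)
Step 3: Item 1 -> Agent 0 (value 24)
Step 4: Total welfare = 50 + 24 = 74

74


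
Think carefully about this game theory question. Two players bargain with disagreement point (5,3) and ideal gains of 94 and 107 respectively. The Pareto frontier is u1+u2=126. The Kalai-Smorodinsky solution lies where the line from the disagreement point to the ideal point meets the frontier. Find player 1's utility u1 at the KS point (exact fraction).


Step 1: At the KS point, (u1-d1)/r1 = (u2-d2)/r2 = t and u1+u2 = 126
Step 2: u1 = d1 + r1*t and u2 = d2 + r2*t, so (d1 + r1*t) + (d2 + r2*t) = 126
Step 3: t = (126 - 5 - 3)/(94 + 107) = 118/201
Step 4: u1 = d1 + r1*t = 5 + 94 * 118/201 = 12097/201
Step 5: (Check: u2 = d2 + r2*t = 13229/201; u1+u2 = 12097/201 + 13229/201 = 126, on the frontier.)

12097/201


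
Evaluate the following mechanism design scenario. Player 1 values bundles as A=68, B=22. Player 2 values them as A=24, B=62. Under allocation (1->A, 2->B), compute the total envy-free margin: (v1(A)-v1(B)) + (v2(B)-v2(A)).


Step 1: Player 1's margin = v1(A) - v1(B) = 68 - 22 = 46
Step 2: Player 2's margin = v2(B) - v2(A) = 62 - 24 = 38
Step 3: Total margin = 46 + 38 = 84

84


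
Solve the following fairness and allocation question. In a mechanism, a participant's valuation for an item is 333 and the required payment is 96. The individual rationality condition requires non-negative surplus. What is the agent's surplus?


Step 1: Surplus = value - payment = 333 - 96 = 237
Step 2: IR is satisfied (surplus >= 0)

237


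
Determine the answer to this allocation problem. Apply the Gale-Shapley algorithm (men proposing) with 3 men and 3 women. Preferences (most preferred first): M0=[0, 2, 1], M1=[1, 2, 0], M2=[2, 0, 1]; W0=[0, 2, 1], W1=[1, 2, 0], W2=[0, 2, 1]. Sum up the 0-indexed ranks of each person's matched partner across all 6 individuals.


Step 1: Run Gale-Shapley (men propose, women hold best offer):
  M0 proposes to W0; she accepts
  M1 proposes to W1; she accepts
  M2 proposes to W2; she accepts
Step 2: Final matching: W0-M0, W1-M1, W2-M2
Step 3: 0-indexed ranks (man's rank of his match, then woman's): 0 + 0 + 0 + 0 + 0 + 1
Step 4: Total rank sum = 1

1


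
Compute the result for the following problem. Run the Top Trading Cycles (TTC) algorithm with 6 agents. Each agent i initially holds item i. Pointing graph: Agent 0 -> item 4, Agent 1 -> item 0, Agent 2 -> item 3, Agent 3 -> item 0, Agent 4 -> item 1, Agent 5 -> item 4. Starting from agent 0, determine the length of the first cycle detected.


Step 1: Trace the pointer graph from agent 0: 0 -> 4 -> 1 -> 0
Step 2: A cycle is detected when we revisit agent 0
Step 3: The cycle is: 0 -> 4 -> 1 -> 0
Step 4: Cycle length = 3

3


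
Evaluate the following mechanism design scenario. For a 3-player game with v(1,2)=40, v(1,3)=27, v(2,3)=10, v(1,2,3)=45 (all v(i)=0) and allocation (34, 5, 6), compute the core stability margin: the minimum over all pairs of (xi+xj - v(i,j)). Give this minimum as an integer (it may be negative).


Step 1: Slack for coalition (1,2): x1+x2 - v12 = 39 - 40 = -1
Step 2: Slack for coalition (1,3): x1+x3 - v13 = 40 - 27 = 13
Step 3: Slack for coalition (2,3): x2+x3 - v23 = 11 - 10 = 1
Step 4: Minimum slack = min(-1, 13, 1) = -1, attained by (1,2); coalition (1,2) can block (slack < 0), so the allocation is not in the core

-1


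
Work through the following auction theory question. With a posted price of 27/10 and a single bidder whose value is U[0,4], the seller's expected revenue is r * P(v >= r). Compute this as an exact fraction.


Step 1: Posted price r = 27/10, value support [0,4]
Step 2: P(v >= r) = (4 - 27/10)/4 = 13/40
Step 3: Expected revenue = r * P(v >= r) = 27/10 * 13/40
Step 4: Revenue = 351/400

351/400


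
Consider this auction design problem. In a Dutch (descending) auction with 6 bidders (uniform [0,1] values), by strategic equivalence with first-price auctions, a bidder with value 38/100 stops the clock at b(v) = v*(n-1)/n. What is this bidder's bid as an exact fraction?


Step 1: Dutch auctions are strategically equivalent to first-price auctions
Step 2: The equilibrium bid is b(v) = v*(n-1)/n
Step 3: b = 19/50 * 5/6
Step 4: b = 19/60

19/60


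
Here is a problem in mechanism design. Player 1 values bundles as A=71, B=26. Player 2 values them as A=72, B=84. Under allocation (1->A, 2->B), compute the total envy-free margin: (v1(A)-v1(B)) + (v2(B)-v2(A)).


Step 1: Player 1's margin = v1(A) - v1(B) = 71 - 26 = 45
Step 2: Player 2's margin = v2(B) - v2(A) = 84 - 72 = 12
Step 3: Total margin = 45 + 12 = 57

57


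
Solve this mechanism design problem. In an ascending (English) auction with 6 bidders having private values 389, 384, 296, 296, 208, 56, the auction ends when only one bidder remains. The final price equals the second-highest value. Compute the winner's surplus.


Step 1: Identify the highest value: 389
Step 2: Identify the second-highest value: 384
Step 3: The final price = second-highest value = 384
Step 4: Surplus = 389 - 384 = 5

5


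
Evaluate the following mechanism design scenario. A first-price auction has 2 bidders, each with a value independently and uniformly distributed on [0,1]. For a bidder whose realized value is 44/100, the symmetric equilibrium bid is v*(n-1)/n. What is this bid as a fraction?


Step 1: The symmetric BNE bidding function is b(v) = v * (n-1) / n
Step 2: Substitute v = 11/25 and n = 2
Step 3: b = 11/25 * 1/2
Step 4: b = 11/50

11/50


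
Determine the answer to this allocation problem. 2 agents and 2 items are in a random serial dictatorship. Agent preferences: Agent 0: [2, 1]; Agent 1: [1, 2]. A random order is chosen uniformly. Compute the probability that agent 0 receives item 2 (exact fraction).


Step 1: Agent 0 wants item 2
Step 2: There are 2 possible orderings of agents
Step 3: In 2 orderings, agent 0 gets item 2
Step 4: Probability = 2/2 = 1

1


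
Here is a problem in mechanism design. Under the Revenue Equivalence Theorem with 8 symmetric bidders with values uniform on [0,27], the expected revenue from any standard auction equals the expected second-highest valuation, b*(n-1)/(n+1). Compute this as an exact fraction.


Step 1: By Revenue Equivalence, expected revenue = b*(n-1)/(n+1)
Step 2: Substituting n = 8, b = 27
Step 3: Revenue = 27*(8-1)/(8+1) = 27*7/9
Step 4: Revenue = 189/9 = 21

21


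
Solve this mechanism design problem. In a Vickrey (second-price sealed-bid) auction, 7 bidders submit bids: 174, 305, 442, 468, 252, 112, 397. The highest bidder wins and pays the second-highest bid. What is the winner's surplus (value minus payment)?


Step 1: Sort bids in descending order: 468, 442, 397, 305, 252, 174, 112
Step 2: The winning bid is the highest: 468
Step 3: The payment equals the second-highest bid: 442
Step 4: Surplus = winner's bid - payment = 468 - 442 = 26

26


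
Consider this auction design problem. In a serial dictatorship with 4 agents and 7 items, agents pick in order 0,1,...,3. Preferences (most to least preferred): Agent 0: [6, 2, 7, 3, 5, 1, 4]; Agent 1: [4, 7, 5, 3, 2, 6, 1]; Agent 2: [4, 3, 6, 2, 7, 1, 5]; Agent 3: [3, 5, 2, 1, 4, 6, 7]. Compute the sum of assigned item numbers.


Step 1: Agent 0 picks item 6
Step 2: Agent 1 picks item 4
Step 3: Agent 2 picks item 3
Step 4: Agent 3 picks item 5
Step 5: Sum = 6 + 4 + 3 + 5 = 18

18


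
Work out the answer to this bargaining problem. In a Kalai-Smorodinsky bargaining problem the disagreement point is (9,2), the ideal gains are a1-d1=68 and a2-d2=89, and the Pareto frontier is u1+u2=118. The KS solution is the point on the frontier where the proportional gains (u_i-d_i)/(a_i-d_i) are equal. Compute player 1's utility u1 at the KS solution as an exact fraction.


Step 1: At the KS point, (u1-d1)/r1 = (u2-d2)/r2 = t and u1+u2 = 118
Step 2: u1 = d1 + r1*t and u2 = d2 + r2*t, so (d1 + r1*t) + (d2 + r2*t) = 118
Step 3: t = (118 - 9 - 2)/(68 + 89) = 107/157
Step 4: u1 = d1 + r1*t = 9 + 68 * 107/157 = 8689/157
Step 5: (Check: u2 = d2 + r2*t = 9837/157; u1+u2 = 8689/157 + 9837/157 = 118, on the frontier.)

8689/157


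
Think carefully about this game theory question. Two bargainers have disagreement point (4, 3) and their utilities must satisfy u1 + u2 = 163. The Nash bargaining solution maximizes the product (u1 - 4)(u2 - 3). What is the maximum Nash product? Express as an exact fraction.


Step 1: The Nash solution splits surplus symmetrically above the disagreement point
Step 2: u1 = (total + d1 - d2)/2 = (163 + 4 - 3)/2 = 82
Step 3: u2 = (total - d1 + d2)/2 = (163 - 4 + 3)/2 = 81
Step 4: Nash product = (82 - 4) * (81 - 3)
Step 5: = 78 * 78 = 6084

6084


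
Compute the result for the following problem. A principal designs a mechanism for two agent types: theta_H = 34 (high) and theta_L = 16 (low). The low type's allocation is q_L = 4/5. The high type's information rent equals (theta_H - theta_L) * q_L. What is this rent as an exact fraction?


Step 1: theta_H - theta_L = 34 - 16 = 18
Step 2: Information rent = (theta_H - theta_L) * q_L
Step 3: = 18 * 4/5
Step 4: = 72/5

72/5


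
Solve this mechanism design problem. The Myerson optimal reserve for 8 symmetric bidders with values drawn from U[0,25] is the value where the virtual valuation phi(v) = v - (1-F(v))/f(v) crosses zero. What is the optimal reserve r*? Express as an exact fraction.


Step 1: For U[0,25], F(v) = v/25 and f(v) = 1/25
Step 2: phi(v) = v - (1 - v/25)/(1/25) = v - (25 - v) = 2v - 25
Step 3: Set phi(r*) = 0: 2r* - 25 = 0
Step 4: r* = 25/2 (the number of bidders n = 8 does not enter)

25/2


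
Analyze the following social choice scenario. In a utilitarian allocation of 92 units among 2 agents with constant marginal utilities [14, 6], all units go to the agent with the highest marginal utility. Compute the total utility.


Step 1: The marginal utilities are [14, 6]
Step 2: The highest marginal utility is 14
Step 3: All 92 units go to that agent
Step 4: Total utility = 14 * 92 = 1288

1288


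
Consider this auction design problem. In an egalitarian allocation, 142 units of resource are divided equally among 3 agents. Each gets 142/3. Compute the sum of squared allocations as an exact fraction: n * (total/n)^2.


Step 1: Each agent's share = 142/3
Step 2: Square of each share = (142/3)^2 = 20164/9
Step 3: Sum of squares = 3 * 20164/9 = 20164/3

20164/3


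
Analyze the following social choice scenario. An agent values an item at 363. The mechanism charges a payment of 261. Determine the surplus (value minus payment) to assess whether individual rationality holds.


Step 1: Surplus = value - payment = 363 - 261 = 102
Step 2: IR is satisfied (surplus >= 0)

102


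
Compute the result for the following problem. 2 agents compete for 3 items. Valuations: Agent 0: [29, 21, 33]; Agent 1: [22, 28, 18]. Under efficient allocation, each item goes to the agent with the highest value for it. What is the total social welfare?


Step 1: For each item, find the maximum value among all agents.
Step 2: Item 0 -> Agent 0 (value 29)
Step 3: Item 1 -> Agent 1 (value 28)
Step 4: Item 2 -> Agent 0 (value 33)
Step 5: Total welfare = 29 + 28 + 33 = 90

90


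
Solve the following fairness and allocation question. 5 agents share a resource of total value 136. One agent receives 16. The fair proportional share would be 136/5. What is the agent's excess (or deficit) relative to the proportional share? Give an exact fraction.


Step 1: Proportional share = 136/5
Step 2: Agent's actual allocation = 16
Step 3: Excess = 16 - 136/5 = -56/5

-56/5


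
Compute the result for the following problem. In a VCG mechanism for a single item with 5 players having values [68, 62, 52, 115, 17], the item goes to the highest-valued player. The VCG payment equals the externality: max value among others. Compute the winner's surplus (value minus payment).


Step 1: The winner is the agent with the highest value: agent 3 with value 115
Step 2: Values of other agents: [68, 62, 52, 17]
Step 3: VCG payment = max of others' values = 68
Step 4: Surplus = 115 - 68 = 47

47


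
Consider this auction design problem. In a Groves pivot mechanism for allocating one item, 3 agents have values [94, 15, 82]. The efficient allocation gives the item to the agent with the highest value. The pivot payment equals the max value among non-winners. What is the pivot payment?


Step 1: The efficient winner is agent 0 with value 94
Step 2: Other agents' values: [15, 82]
Step 3: Pivot payment = max(others) = 82
Step 4: The winner pays 82

82


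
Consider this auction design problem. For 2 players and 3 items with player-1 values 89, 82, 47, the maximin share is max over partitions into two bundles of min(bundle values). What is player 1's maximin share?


Step 1: Item values = 89, 82, 47
Step 2: Enumerate all 2-bundle partitions and take the smaller bundle:
  Partition 1: {89} vs {82,47} -> bundles 89, 129; min = 89
  Partition 2: {82} vs {89,47} -> bundles 82, 136; min = 82
  Partition 3: {47} vs {89,82} -> bundles 47, 171; min = 47
Step 3: MMS = max(89, 82, 47) = 89

89


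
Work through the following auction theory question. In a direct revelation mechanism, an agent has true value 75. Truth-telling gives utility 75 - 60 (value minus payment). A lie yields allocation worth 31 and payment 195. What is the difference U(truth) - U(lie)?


Step 1: U(truth) = value - payment = 75 - 60 = 15
Step 2: U(lie) = allocation - payment = 31 - 195 = -164
Step 3: IC gap = 15 - (-164) = 179

179


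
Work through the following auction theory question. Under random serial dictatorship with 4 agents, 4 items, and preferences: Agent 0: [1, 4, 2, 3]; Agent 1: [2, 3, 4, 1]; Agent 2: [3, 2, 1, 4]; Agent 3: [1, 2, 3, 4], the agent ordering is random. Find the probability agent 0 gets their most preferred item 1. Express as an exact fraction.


Step 1: Agent 0 wants item 1
Step 2: There are 24 possible orderings of agents
Step 3: In 12 orderings, agent 0 gets item 1
Step 4: Probability = 12/24 = 1/2

1/2


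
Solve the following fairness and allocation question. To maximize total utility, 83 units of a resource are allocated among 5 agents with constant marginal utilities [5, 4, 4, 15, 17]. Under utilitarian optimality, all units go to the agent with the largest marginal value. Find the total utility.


Step 1: The marginal utilities are [5, 4, 4, 15, 17]
Step 2: The highest marginal utility is 17
Step 3: All 83 units go to that agent
Step 4: Total utility = 17 * 83 = 1411

1411


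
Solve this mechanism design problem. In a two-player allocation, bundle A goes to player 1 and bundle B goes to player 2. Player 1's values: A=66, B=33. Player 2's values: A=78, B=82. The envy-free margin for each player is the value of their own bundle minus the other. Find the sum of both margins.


Step 1: Player 1's margin = v1(A) - v1(B) = 66 - 33 = 33
Step 2: Player 2's margin = v2(B) - v2(A) = 82 - 78 = 4
Step 3: Total margin = 33 + 4 = 37

37


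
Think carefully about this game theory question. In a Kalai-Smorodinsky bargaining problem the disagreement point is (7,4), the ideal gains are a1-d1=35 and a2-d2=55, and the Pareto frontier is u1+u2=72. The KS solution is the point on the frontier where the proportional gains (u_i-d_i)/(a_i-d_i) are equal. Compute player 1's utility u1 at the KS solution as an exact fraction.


Step 1: At the KS point, (u1-d1)/r1 = (u2-d2)/r2 = t and u1+u2 = 72
Step 2: u1 = d1 + r1*t and u2 = d2 + r2*t, so (d1 + r1*t) + (d2 + r2*t) = 72
Step 3: t = (72 - 7 - 4)/(35 + 55) = 61/90
Step 4: u1 = d1 + r1*t = 7 + 35 * 61/90 = 553/18
Step 5: (Check: u2 = d2 + r2*t = 743/18; u1+u2 = 553/18 + 743/18 = 72, on the frontier.)

553/18


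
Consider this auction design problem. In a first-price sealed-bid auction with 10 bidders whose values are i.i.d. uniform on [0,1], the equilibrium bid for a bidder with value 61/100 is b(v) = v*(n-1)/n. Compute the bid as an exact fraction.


Step 1: The symmetric BNE bidding function is b(v) = v * (n-1) / n
Step 2: Substitute v = 61/100 and n = 10
Step 3: b = 61/100 * 9/10
Step 4: b = 549/1000

549/1000


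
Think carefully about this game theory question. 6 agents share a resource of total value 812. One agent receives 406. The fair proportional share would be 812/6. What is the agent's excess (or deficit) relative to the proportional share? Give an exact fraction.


Step 1: Proportional share = 812/6 = 406/3
Step 2: Agent's actual allocation = 406
Step 3: Excess = 406 - 406/3 = 812/3

812/3


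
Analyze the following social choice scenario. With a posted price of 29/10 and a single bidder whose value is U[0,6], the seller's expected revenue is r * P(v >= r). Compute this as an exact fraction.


Step 1: Posted price r = 29/10, value support [0,6]
Step 2: P(v >= r) = (6 - 29/10)/6 = 31/60
Step 3: Expected revenue = r * P(v >= r) = 29/10 * 31/60
Step 4: Revenue = 899/600

899/600


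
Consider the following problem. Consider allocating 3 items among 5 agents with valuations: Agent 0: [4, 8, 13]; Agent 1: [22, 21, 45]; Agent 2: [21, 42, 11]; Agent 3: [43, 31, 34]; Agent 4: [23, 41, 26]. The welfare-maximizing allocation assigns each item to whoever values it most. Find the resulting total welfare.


Step 1: For each item, find the maximum value among all agents.
Step 2: Item 0 -> Agent 3 (value 43)
Step 3: Item 1 -> Agent 2 (value 42)
Step 4: Item 2 -> Agent 1 (value 45)
Step 5: Total welfare = 43 + 42 + 45 = 130

130


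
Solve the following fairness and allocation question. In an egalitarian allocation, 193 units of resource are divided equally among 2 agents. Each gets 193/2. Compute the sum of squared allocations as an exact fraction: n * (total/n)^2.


Step 1: Each agent's share = 193/2
Step 2: Square of each share = (193/2)^2 = 37249/4
Step 3: Sum of squares = 2 * 37249/4 = 37249/2

37249/2


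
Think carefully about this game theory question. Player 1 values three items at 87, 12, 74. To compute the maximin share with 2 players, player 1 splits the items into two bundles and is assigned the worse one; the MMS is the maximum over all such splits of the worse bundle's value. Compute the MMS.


Step 1: Item values = 87, 12, 74
Step 2: Enumerate all 2-bundle partitions and take the smaller bundle:
  Partition 1: {87} vs {12,74} -> bundles 87, 86; min = 86
  Partition 2: {12} vs {87,74} -> bundles 12, 161; min = 12
  Partition 3: {74} vs {87,12} -> bundles 74, 99; min = 74
Step 3: MMS = max(86, 12, 74) = 86

86


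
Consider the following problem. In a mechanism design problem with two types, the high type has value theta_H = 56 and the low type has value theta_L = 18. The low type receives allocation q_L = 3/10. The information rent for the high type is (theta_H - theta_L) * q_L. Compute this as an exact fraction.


Step 1: theta_H - theta_L = 56 - 18 = 38
Step 2: Information rent = (theta_H - theta_L) * q_L
Step 3: = 38 * 3/10
Step 4: = 57/5

57/5


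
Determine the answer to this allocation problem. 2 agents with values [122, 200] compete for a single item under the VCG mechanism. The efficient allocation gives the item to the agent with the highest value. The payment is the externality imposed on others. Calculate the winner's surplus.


Step 1: The winner is the agent with the highest value: agent 1 with value 200
Step 2: Values of other agents: [122]
Step 3: VCG payment = max of others' values = 122
Step 4: Surplus = 200 - 122 = 78

78


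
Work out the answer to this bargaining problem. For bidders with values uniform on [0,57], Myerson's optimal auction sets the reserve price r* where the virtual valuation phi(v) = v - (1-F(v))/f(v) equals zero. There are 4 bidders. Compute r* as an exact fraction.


Step 1: For U[0,57], F(v) = v/57 and f(v) = 1/57
Step 2: phi(v) = v - (1 - v/57)/(1/57) = v - (57 - v) = 2v - 57
Step 3: Set phi(r*) = 0: 2r* - 57 = 0
Step 4: r* = 57/2 (the number of bidders n = 4 does not enter)

57/2


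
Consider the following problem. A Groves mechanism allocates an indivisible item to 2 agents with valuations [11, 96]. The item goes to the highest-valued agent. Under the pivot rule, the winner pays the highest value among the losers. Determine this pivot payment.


Step 1: The efficient winner is agent 1 with value 96
Step 2: Other agents' values: [11]
Step 3: Pivot payment = max(others) = 11
Step 4: The winner pays 11

11


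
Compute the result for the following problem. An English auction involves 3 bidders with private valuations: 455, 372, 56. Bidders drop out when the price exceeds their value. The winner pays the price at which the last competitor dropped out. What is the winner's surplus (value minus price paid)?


Step 1: Identify the highest value: 455
Step 2: Identify the second-highest value: 372
Step 3: The final price = second-highest value = 372
Step 4: Surplus = 455 - 372 = 83

83


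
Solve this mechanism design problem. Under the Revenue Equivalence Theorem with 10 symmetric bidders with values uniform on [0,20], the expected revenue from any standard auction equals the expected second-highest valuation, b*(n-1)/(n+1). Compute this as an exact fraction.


Step 1: By Revenue Equivalence, expected revenue = b*(n-1)/(n+1)
Step 2: Substituting n = 10, b = 20
Step 3: Revenue = 20*(10-1)/(10+1) = 20*9/11
Step 4: Revenue = 180/11

180/11


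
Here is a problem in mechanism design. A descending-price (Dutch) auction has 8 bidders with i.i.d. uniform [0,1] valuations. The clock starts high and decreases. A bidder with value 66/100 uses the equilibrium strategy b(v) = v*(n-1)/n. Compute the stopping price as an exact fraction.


Step 1: Dutch auctions are strategically equivalent to first-price auctions
Step 2: The equilibrium bid is b(v) = v*(n-1)/n
Step 3: b = 33/50 * 7/8
Step 4: b = 231/400

231/400


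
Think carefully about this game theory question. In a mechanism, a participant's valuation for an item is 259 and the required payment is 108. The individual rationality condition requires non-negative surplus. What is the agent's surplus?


Step 1: Surplus = value - payment = 259 - 108 = 151
Step 2: IR is satisfied (surplus >= 0)

151


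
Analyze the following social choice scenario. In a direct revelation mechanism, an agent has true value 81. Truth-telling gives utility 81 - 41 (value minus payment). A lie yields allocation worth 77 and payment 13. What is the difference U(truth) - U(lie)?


Step 1: U(truth) = value - payment = 81 - 41 = 40
Step 2: U(lie) = allocation - payment = 77 - 13 = 64
Step 3: IC gap = 40 - 64 = -24

-24


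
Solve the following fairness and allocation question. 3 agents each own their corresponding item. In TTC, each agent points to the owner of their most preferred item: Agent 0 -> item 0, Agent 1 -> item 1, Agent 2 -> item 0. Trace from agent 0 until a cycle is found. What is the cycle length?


Step 1: Trace the pointer graph from agent 0: 0 -> 0
Step 2: A cycle is detected when we revisit agent 0
Step 3: The cycle is: 0 -> 0
Step 4: Cycle length = 1

1


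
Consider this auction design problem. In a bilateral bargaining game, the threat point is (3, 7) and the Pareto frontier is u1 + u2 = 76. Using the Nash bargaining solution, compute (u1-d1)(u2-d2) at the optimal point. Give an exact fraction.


Step 1: The Nash solution splits surplus symmetrically above the disagreement point
Step 2: u1 = (total + d1 - d2)/2 = (76 + 3 - 7)/2 = 36
Step 3: u2 = (total - d1 + d2)/2 = (76 - 3 + 7)/2 = 40
Step 4: Nash product = (36 - 3) * (40 - 7)
Step 5: = 33 * 33 = 1089

1089


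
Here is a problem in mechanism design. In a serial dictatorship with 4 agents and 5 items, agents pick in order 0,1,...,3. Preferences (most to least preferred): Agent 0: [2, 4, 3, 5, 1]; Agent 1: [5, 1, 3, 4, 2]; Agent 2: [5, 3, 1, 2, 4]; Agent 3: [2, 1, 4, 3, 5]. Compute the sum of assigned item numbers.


Step 1: Agent 0 picks item 2
Step 2: Agent 1 picks item 5
Step 3: Agent 2 picks item 3
Step 4: Agent 3 picks item 1
Step 5: Sum = 2 + 5 + 3 + 1 = 11

11


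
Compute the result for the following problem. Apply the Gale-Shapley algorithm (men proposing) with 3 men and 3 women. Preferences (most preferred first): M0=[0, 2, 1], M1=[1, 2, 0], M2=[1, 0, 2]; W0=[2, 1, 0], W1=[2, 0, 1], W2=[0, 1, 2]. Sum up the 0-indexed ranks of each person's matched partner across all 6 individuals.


Step 1: Run Gale-Shapley (men propose, women hold best offer):
  M0 proposes to W0; she accepts
  M1 proposes to W1; she accepts
  M2 proposes to W1; she switches from M1
  M1 proposes to W2; she accepts
Step 2: Final matching: W0-M0, W1-M2, W2-M1
Step 3: 0-indexed ranks (man's rank of his match, then woman's): 0 + 2 + 0 + 0 + 1 + 1
Step 4: Total rank sum = 4

4


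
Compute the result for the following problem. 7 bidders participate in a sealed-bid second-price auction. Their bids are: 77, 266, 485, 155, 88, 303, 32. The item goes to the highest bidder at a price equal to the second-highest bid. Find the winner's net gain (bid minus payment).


Step 1: Sort bids in descending order: 485, 303, 266, 155, 88, 77, 32
Step 2: The winning bid is the highest: 485
Step 3: The payment equals the second-highest bid: 303
Step 4: Surplus = winner's bid - payment = 485 - 303 = 182

182


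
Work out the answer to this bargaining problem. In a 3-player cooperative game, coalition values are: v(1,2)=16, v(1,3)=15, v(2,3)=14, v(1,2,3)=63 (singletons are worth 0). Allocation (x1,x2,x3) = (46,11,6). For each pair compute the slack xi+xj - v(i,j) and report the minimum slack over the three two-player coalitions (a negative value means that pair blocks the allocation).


Step 1: Slack for coalition (1,2): x1+x2 - v12 = 57 - 16 = 41
Step 2: Slack for coalition (1,3): x1+x3 - v13 = 52 - 15 = 37
Step 3: Slack for coalition (2,3): x2+x3 - v23 = 17 - 14 = 3
Step 4: Minimum slack = min(41, 37, 3) = 3, attained by (2,3); no pair can gain by deviating, so the allocation is in the core

3


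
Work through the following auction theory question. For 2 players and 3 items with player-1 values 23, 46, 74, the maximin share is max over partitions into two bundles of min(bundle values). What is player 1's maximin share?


Step 1: Item values = 23, 46, 74
Step 2: Enumerate all 2-bundle partitions and take the smaller bundle:
  Partition 1: {23} vs {46,74} -> bundles 23, 120; min = 23
  Partition 2: {46} vs {23,74} -> bundles 46, 97; min = 46
  Partition 3: {74} vs {23,46} -> bundles 74, 69; min = 69
Step 3: MMS = max(23, 46, 69) = 69

69


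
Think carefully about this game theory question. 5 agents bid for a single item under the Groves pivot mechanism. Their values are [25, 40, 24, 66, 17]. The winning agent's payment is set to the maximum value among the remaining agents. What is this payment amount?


Step 1: The efficient winner is agent 3 with value 66
Step 2: Other agents' values: [25, 40, 24, 17]
Step 3: Pivot payment = max(others) = 40
Step 4: The winner pays 40

40


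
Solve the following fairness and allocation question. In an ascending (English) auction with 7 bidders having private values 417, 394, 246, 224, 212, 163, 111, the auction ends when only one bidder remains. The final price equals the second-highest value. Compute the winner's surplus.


Step 1: Identify the highest value: 417
Step 2: Identify the second-highest value: 394
Step 3: The final price = second-highest value = 394
Step 4: Surplus = 417 - 394 = 23

23


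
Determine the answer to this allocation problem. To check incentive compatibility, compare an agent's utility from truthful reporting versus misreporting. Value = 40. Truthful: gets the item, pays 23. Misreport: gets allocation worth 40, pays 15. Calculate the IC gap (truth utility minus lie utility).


Step 1: U(truth) = value - payment = 40 - 23 = 17
Step 2: U(lie) = allocation - payment = 40 - 15 = 25
Step 3: IC gap = 17 - 25 = -8

-8


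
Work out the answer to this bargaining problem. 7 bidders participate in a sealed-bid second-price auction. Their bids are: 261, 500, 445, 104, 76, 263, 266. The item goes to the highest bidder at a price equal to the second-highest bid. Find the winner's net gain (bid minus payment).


Step 1: Sort bids in descending order: 500, 445, 266, 263, 261, 104, 76
Step 2: The winning bid is the highest: 500
Step 3: The payment equals the second-highest bid: 445
Step 4: Surplus = winner's bid - payment = 500 - 445 = 55

55


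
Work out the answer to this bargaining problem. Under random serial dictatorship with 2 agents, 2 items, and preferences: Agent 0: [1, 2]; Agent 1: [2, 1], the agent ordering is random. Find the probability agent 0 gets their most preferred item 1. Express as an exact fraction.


Step 1: Agent 0 wants item 1
Step 2: There are 2 possible orderings of agents
Step 3: In 2 orderings, agent 0 gets item 1
Step 4: Probability = 2/2 = 1

1


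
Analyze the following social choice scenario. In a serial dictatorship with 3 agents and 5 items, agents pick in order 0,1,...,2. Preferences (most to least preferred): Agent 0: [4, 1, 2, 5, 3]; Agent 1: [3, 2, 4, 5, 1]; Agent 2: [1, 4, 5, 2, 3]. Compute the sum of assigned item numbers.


Step 1: Agent 0 picks item 4
Step 2: Agent 1 picks item 3
Step 3: Agent 2 picks item 1
Step 4: Sum = 4 + 3 + 1 = 8

8


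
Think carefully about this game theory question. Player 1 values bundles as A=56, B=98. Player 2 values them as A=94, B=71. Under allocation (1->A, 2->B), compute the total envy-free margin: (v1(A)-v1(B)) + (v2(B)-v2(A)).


Step 1: Player 1's margin = v1(A) - v1(B) = 56 - 98 = -42
Step 2: Player 2's margin = v2(B) - v2(A) = 71 - 94 = -23
Step 3: Total margin = -42 + -23 = -65

-65


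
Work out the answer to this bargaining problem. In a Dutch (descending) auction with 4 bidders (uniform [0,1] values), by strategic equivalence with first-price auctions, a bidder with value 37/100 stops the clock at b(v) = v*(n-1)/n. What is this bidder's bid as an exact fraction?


Step 1: Dutch auctions are strategically equivalent to first-price auctions
Step 2: The equilibrium bid is b(v) = v*(n-1)/n
Step 3: b = 37/100 * 3/4
Step 4: b = 111/400

111/400


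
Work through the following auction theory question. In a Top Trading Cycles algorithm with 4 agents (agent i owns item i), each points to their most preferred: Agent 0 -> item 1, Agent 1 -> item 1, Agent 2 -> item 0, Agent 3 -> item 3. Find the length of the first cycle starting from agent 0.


Step 1: Trace the pointer graph from agent 0: 0 -> 1 -> 1
Step 2: A cycle is detected when we revisit agent 1
Step 3: The cycle is: 1 -> 1
Step 4: Cycle length = 1

1


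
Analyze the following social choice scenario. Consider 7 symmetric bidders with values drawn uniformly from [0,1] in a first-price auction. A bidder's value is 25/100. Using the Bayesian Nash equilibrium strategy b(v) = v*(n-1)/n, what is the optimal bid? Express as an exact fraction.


Step 1: The symmetric BNE bidding function is b(v) = v * (n-1) / n
Step 2: Substitute v = 1/4 and n = 7
Step 3: b = 1/4 * 6/7
Step 4: b = 3/14

3/14


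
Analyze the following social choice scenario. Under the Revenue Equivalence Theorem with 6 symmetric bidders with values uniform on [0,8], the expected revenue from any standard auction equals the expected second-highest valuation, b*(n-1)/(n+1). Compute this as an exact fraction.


Step 1: By Revenue Equivalence, expected revenue = b*(n-1)/(n+1)
Step 2: Substituting n = 6, b = 8
Step 3: Revenue = 8*(6-1)/(6+1) = 8*5/7
Step 4: Revenue = 40/7

40/7


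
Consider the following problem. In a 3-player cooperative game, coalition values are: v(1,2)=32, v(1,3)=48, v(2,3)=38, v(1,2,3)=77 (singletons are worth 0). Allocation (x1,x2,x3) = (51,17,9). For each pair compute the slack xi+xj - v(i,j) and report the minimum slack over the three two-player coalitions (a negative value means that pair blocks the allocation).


Step 1: Slack for coalition (1,2): x1+x2 - v12 = 68 - 32 = 36
Step 2: Slack for coalition (1,3): x1+x3 - v13 = 60 - 48 = 12
Step 3: Slack for coalition (2,3): x2+x3 - v23 = 26 - 38 = -12
Step 4: Minimum slack = min(36, 12, -12) = -12, attained by (2,3); coalition (2,3) can block (slack < 0), so the allocation is not in the core

-12


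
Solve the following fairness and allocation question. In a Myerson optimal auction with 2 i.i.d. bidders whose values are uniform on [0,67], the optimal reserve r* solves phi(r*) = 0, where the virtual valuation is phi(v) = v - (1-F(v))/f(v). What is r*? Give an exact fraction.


Step 1: For U[0,67], F(v) = v/67 and f(v) = 1/67
Step 2: phi(v) = v - (1 - v/67)/(1/67) = v - (67 - v) = 2v - 67
Step 3: Set phi(r*) = 0: 2r* - 67 = 0
Step 4: r* = 67/2 (the number of bidders n = 2 does not enter)

67/2


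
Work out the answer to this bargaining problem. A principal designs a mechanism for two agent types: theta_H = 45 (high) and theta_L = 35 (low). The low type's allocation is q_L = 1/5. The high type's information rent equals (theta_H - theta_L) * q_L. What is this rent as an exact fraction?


Step 1: theta_H - theta_L = 45 - 35 = 10
Step 2: Information rent = (theta_H - theta_L) * q_L
Step 3: = 10 * 1/5
Step 4: = 2

2


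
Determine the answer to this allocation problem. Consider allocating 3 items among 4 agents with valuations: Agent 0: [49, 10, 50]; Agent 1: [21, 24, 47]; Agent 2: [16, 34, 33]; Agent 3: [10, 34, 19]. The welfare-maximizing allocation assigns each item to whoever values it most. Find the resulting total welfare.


Step 1: For each item, find the maximum value among all agents.
Step 2: Item 0 -> Agent 0 (value 49)
Step 3: Item 1 -> Agent 2 (value 34)
Step 4: Item 2 -> Agent 0 (value 50)
Step 5: Total welfare = 49 + 34 + 50 = 133

133


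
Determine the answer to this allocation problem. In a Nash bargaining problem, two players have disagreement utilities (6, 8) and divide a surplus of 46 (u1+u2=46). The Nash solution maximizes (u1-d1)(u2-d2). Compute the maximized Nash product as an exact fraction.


Step 1: The Nash solution splits surplus symmetrically above the disagreement point
Step 2: u1 = (total + d1 - d2)/2 = (46 + 6 - 8)/2 = 22
Step 3: u2 = (total - d1 + d2)/2 = (46 - 6 + 8)/2 = 24
Step 4: Nash product = (22 - 6) * (24 - 8)
Step 5: = 16 * 16 = 256

256


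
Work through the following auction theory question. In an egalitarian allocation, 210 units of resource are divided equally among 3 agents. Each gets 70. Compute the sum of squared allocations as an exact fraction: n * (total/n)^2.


Step 1: Each agent's share = 210/3 = 70
Step 2: Square of each share = (70)^2 = 4900
Step 3: Sum of squares = 3 * 4900 = 14700

14700


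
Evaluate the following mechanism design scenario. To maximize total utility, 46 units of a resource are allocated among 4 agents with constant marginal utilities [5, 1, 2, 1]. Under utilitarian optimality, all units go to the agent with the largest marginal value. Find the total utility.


Step 1: The marginal utilities are [5, 1, 2, 1]
Step 2: The highest marginal utility is 5
Step 3: All 46 units go to that agent
Step 4: Total utility = 5 * 46 = 230

230


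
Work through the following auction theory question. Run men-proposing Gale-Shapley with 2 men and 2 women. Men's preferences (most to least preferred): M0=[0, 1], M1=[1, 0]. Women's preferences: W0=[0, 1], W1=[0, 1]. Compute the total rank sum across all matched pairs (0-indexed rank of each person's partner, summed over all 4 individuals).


Step 1: Run Gale-Shapley (men propose, women hold best offer):
  M0 proposes to W0; she accepts
  M1 proposes to W1; she accepts
Step 2: Final matching: W0-M0, W1-M1
Step 3: 0-indexed ranks (man's rank of his match, then woman's): 0 + 0 + 0 + 1
Step 4: Total rank sum = 1

1


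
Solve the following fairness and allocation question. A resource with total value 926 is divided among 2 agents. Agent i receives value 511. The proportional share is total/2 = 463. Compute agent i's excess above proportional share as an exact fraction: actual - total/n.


Step 1: Proportional share = 926/2 = 463
Step 2: Agent's actual allocation = 511
Step 3: Excess = 511 - 463 = 48

48


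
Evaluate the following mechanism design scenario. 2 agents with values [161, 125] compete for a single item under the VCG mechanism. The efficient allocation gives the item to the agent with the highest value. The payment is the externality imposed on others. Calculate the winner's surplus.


Step 1: The winner is the agent with the highest value: agent 0 with value 161
Step 2: Values of other agents: [125]
Step 3: VCG payment = max of others' values = 125
Step 4: Surplus = 161 - 125 = 36

36


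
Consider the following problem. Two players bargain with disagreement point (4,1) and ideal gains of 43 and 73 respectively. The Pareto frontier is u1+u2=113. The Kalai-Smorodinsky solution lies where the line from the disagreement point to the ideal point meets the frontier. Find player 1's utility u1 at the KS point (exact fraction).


Step 1: At the KS point, (u1-d1)/r1 = (u2-d2)/r2 = t and u1+u2 = 113
Step 2: u1 = d1 + r1*t and u2 = d2 + r2*t, so (d1 + r1*t) + (d2 + r2*t) = 113
Step 3: t = (113 - 4 - 1)/(43 + 73) = 108/116 = 27/29
Step 4: u1 = d1 + r1*t = 4 + 43 * 27/29 = 1277/29
Step 5: (Check: u2 = d2 + r2*t = 2000/29; u1+u2 = 1277/29 + 2000/29 = 113, on the frontier.)

1277/29


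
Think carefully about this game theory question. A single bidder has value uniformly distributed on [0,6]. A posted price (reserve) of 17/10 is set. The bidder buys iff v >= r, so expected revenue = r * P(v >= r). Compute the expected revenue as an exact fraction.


Step 1: Posted price r = 17/10, value support [0,6]
Step 2: P(v >= r) = (6 - 17/10)/6 = 43/60
Step 3: Expected revenue = r * P(v >= r) = 17/10 * 43/60
Step 4: Revenue = 731/600

731/600


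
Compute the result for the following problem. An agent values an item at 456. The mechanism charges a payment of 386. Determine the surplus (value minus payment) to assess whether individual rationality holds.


Step 1: Surplus = value - payment = 456 - 386 = 70
Step 2: IR is satisfied (surplus >= 0)

70


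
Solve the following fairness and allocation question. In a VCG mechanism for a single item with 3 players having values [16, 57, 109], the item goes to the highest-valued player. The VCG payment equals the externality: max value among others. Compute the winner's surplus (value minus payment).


Step 1: The winner is the agent with the highest value: agent 2 with value 109
Step 2: Values of other agents: [16, 57]
Step 3: VCG payment = max of others' values = 57
Step 4: Surplus = 109 - 57 = 52

52


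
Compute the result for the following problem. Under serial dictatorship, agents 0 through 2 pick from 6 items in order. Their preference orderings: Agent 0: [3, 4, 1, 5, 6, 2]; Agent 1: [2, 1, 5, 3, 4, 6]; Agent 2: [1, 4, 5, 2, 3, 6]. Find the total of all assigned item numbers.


Step 1: Agent 0 picks item 3
Step 2: Agent 1 picks item 2
Step 3: Agent 2 picks item 1
Step 4: Sum = 3 + 2 + 1 = 6

6
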